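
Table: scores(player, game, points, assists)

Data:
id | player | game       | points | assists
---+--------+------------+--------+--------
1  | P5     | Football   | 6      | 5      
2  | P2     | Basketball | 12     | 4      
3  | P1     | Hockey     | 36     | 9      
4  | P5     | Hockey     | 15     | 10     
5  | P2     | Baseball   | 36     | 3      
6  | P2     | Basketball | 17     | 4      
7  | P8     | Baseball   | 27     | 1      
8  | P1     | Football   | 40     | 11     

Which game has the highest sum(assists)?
SELECT game, SUM(assists) as val
FROM scores
GROUP BY game
ORDER BY val DESC
LIMIT 1

Result: Hockey with sum(assists) = 19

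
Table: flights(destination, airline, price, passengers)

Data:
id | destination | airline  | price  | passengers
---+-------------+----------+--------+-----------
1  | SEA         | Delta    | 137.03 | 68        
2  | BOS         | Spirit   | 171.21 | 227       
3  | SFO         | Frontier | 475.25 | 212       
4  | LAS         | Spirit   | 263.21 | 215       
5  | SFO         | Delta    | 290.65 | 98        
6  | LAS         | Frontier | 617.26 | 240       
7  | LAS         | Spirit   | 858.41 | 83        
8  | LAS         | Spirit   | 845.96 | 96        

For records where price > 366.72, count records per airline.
SELECT airline, COUNT(*)
FROM flights
WHERE price > 366.72
GROUP BY airline

Note: WHERE filters rows before grouping.

Result:
  Frontier: 2
  Spirit: 2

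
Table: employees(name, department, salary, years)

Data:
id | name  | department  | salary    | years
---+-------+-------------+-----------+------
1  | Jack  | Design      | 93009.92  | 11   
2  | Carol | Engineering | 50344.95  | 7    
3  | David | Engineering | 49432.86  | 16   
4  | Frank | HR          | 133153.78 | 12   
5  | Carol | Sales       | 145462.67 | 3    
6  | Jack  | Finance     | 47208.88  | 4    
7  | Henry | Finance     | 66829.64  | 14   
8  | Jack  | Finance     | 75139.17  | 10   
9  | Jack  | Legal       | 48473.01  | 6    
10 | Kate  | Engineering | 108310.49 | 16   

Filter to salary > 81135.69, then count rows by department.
SELECT department, COUNT(*)
FROM employees
WHERE salary > 81135.69
GROUP BY department

Note: WHERE filters rows before grouping.

Result:
  Design: 1
  Engineering: 1
  HR: 1
  Sales: 1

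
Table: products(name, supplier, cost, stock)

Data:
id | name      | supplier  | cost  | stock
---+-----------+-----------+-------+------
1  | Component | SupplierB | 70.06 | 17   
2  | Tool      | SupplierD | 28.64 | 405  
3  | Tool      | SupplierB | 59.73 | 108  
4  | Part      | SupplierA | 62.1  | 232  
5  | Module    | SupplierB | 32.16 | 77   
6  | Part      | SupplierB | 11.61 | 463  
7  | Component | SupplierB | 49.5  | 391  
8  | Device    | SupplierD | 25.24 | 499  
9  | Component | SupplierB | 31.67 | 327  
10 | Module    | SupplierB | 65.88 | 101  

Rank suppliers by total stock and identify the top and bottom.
SELECT supplier, SUM(stock)
FROM products
GROUP BY supplier
ORDER BY SUM(stock)

All groups:
  SupplierA: 232
  SupplierD: 904
  SupplierB: 1484

Highest: SupplierB (1484)
Lowest: SupplierA (232)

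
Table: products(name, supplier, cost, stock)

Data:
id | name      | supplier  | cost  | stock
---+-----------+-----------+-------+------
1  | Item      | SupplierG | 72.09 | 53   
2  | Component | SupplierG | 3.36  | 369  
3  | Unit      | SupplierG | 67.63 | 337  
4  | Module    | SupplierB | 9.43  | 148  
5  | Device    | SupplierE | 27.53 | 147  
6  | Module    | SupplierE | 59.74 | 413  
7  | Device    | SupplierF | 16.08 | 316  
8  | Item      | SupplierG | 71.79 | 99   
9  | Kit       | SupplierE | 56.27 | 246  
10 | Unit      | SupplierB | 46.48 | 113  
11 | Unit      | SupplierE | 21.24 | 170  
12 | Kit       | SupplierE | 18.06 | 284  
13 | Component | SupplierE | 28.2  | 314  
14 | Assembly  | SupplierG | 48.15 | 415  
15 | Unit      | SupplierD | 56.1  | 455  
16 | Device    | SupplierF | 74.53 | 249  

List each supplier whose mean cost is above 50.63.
SELECT supplier, AVG(cost)
FROM products
GROUP BY supplier
HAVING AVG(cost) > 50.63

Result:
  SupplierD: avg=56.10
  SupplierG: avg=52.60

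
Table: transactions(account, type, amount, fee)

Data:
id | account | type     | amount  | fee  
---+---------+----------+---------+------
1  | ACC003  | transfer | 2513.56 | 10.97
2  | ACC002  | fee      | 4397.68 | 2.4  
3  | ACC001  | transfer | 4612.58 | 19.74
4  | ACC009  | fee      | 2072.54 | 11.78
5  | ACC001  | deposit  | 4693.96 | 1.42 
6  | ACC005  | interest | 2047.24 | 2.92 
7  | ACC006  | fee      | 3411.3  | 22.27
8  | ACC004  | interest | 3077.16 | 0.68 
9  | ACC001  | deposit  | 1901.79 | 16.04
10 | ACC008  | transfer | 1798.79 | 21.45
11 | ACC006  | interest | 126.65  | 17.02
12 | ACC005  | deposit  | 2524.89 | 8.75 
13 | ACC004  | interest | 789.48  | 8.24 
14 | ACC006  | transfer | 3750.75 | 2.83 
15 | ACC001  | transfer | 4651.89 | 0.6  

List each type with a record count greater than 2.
SELECT type, COUNT(*) as cnt
FROM transactions
GROUP BY type
HAVING COUNT(*) > 2

Result:
  deposit: 3
  fee: 3
  interest: 4
  transfer: 5

Note: HAVING filters groups after aggregation, WHERE filters rows before.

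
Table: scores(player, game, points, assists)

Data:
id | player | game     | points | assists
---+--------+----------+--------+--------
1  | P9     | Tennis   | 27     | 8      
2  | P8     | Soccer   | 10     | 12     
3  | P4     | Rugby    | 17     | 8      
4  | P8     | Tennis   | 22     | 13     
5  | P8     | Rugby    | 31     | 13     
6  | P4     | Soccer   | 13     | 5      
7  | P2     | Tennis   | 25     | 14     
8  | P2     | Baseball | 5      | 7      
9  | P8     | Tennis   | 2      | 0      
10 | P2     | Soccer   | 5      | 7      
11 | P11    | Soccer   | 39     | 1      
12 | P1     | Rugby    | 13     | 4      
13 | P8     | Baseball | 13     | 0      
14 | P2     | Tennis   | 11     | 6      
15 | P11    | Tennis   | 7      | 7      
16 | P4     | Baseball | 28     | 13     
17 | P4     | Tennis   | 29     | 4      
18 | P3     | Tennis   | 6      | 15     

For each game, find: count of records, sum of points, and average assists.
SELECT game,
       COUNT(*) as cnt,
       SUM(points) as total_points,
       AVG(assists) as avg_assists
FROM scores
GROUP BY game

Result:
  Baseball: 3 records, 46 total points, 6.67 avg assists
  Rugby: 3 records, 61 total points, 8.33 avg assists
  Soccer: 4 records, 67 total points, 6.25 avg assists
  Tennis: 8 records, 129 total points, 8.38 avg assists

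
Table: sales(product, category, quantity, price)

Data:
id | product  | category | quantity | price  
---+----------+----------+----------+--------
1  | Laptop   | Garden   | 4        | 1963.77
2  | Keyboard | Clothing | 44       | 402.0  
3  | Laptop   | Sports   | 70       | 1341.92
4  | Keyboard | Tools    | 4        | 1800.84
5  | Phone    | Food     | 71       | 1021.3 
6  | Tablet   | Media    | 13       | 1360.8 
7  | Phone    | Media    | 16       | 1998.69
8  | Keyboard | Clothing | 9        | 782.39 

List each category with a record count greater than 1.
SELECT category, COUNT(*) as cnt
FROM sales
GROUP BY category
HAVING COUNT(*) > 1

Result:
  Clothing: 2
  Media: 2

Note: HAVING filters groups after aggregation, WHERE filters rows before.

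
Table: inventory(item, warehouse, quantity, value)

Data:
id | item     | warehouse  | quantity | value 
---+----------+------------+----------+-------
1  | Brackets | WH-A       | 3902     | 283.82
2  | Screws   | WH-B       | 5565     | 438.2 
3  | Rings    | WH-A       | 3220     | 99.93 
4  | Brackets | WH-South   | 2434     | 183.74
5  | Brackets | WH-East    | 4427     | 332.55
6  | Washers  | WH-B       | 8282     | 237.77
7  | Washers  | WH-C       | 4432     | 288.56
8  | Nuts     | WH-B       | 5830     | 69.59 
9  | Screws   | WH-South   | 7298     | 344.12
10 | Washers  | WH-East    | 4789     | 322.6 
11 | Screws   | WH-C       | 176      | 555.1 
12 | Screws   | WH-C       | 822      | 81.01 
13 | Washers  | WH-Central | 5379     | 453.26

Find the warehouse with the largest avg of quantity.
SELECT warehouse, AVG(quantity) as val
FROM inventory
GROUP BY warehouse
ORDER BY val DESC
LIMIT 1

Result: WH-B with avg(quantity) = 6559.00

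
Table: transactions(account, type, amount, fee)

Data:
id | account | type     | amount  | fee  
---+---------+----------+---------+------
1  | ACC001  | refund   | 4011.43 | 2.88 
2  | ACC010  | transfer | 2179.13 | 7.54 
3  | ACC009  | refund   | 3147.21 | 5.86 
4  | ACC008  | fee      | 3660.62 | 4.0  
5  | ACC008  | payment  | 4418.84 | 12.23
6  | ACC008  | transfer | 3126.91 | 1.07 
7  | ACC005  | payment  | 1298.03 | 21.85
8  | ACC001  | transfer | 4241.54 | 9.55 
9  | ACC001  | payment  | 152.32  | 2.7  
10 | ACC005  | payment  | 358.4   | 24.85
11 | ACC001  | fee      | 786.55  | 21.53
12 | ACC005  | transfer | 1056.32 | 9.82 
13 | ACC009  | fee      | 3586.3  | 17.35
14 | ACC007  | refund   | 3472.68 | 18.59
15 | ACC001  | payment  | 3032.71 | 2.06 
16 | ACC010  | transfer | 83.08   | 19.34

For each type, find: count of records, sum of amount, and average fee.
SELECT type,
       COUNT(*) as cnt,
       SUM(amount) as total_amount,
       AVG(fee) as avg_fee
FROM transactions
GROUP BY type

Result:
  fee: 3 records, 8033.47 total amount, 14.29 avg fee
  payment: 5 records, 9260.30 total amount, 12.74 avg fee
  refund: 3 records, 10631.32 total amount, 9.11 avg fee
  transfer: 5 records, 10686.98 total amount, 9.46 avg fee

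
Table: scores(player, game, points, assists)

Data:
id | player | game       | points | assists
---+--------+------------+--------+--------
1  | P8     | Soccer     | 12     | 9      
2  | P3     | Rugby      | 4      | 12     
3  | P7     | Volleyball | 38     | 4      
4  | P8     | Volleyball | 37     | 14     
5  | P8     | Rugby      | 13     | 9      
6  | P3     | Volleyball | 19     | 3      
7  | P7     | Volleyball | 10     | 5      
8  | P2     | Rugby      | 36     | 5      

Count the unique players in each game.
SELECT game, COUNT(DISTINCT player)
FROM scores
GROUP BY game

Result:
  Rugby: 3 distinct
  Soccer: 1 distinct
  Volleyball: 3 distinct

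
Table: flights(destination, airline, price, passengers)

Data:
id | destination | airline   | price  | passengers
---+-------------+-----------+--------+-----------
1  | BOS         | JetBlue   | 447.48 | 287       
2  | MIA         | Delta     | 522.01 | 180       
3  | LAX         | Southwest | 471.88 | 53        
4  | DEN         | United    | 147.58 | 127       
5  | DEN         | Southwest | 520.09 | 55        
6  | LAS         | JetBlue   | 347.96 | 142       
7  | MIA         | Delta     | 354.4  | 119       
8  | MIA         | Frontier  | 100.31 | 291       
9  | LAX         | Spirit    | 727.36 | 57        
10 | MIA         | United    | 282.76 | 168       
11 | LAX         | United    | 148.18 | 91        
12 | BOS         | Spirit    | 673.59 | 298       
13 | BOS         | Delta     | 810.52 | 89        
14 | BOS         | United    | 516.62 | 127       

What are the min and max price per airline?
SELECT airline, MIN(price), MAX(price)
FROM flights
GROUP BY airline

Result:
  Delta: min=354.40, max=810.52
  Frontier: min=100.31, max=100.31
  JetBlue: min=347.96, max=447.48
  Southwest: min=471.88, max=520.09
  Spirit: min=673.59, max=727.36
  United: min=147.58, max=516.62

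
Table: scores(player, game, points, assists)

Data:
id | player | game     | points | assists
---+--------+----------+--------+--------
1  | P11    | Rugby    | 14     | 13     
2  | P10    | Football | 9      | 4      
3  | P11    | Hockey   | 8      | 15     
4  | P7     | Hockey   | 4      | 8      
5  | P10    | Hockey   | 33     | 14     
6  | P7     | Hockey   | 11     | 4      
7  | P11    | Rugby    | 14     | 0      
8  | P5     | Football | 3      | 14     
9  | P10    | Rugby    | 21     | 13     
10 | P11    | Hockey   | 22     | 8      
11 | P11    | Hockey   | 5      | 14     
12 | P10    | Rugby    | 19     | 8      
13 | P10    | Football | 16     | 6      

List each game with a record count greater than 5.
SELECT game, COUNT(*) as cnt
FROM scores
GROUP BY game
HAVING COUNT(*) > 5

Result:
  Hockey: 6

Note: HAVING filters groups after aggregation, WHERE filters rows before.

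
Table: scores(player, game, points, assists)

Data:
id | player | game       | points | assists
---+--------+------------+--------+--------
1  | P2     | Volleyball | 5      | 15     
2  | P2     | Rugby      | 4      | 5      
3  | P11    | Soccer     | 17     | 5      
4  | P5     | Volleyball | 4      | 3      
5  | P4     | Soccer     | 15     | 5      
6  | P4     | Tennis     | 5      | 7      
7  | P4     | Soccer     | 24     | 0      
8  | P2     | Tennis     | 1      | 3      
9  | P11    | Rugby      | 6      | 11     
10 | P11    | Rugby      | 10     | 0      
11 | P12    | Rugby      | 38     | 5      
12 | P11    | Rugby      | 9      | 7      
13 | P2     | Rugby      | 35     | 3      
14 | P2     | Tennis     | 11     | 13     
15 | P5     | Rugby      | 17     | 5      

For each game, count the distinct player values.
SELECT game, COUNT(DISTINCT player)
FROM scores
GROUP BY game

Result:
  Rugby: 4 distinct
  Soccer: 2 distinct
  Tennis: 2 distinct
  Volleyball: 2 distinct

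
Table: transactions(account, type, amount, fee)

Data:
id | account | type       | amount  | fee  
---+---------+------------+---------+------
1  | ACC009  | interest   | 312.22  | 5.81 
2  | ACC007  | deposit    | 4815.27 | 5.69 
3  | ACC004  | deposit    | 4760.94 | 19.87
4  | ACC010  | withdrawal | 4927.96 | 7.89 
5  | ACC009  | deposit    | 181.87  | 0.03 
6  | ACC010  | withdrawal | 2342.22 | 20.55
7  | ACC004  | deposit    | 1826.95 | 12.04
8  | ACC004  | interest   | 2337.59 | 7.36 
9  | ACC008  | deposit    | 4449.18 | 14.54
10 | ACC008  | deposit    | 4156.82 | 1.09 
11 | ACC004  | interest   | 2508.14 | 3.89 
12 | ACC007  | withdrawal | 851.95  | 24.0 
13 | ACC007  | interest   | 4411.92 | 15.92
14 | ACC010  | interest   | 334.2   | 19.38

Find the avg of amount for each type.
SELECT type, AVG(amount) as result
FROM transactions
GROUP BY type

Result:
  deposit: 3365.17
  interest: 1980.81
  withdrawal: 2707.38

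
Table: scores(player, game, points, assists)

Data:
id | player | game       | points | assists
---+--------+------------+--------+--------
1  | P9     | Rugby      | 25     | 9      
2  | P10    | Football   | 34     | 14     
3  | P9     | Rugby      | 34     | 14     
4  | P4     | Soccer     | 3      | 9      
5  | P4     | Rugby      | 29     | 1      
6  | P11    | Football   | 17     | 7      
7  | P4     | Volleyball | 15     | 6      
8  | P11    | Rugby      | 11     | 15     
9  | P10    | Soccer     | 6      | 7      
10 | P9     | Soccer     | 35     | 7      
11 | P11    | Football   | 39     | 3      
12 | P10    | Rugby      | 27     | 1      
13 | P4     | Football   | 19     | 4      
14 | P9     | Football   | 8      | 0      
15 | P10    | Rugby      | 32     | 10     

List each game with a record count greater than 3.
SELECT game, COUNT(*) as cnt
FROM scores
GROUP BY game
HAVING COUNT(*) > 3

Result:
  Football: 5
  Rugby: 6

Note: HAVING filters groups after aggregation, WHERE filters rows before.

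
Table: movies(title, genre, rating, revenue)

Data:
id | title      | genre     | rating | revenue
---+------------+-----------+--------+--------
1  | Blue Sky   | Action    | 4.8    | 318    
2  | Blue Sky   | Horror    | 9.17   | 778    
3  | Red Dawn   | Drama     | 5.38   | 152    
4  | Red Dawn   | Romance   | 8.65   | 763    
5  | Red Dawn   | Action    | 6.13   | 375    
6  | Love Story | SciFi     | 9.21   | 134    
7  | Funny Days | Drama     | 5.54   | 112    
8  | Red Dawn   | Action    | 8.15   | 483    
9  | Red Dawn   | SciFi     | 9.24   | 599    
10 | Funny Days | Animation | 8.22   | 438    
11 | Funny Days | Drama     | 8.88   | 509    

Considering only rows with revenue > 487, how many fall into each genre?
SELECT genre, COUNT(*)
FROM movies
WHERE revenue > 487
GROUP BY genre

Note: WHERE filters rows before grouping.

Result:
  Drama: 1
  Horror: 1
  Romance: 1
  SciFi: 1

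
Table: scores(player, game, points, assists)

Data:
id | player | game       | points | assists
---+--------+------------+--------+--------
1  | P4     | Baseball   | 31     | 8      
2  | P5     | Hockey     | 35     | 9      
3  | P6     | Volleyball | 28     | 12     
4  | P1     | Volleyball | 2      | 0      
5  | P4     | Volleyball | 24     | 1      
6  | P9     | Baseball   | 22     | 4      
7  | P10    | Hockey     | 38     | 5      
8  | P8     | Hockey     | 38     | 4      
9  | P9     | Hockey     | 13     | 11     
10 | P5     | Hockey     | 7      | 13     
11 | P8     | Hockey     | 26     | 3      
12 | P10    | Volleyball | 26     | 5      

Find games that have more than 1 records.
SELECT game, COUNT(*) as cnt
FROM scores
GROUP BY game
HAVING COUNT(*) > 1

Result:
  Baseball: 2
  Hockey: 6
  Volleyball: 4

Note: HAVING filters groups after aggregation, WHERE filters rows before.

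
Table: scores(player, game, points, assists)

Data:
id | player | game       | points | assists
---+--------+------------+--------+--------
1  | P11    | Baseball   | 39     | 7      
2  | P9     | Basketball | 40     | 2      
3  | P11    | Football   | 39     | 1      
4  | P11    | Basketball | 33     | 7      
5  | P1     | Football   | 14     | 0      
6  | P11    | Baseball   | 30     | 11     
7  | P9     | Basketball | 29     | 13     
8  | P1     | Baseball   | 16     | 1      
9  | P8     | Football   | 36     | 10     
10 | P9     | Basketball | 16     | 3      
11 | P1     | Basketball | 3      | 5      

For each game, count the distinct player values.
SELECT game, COUNT(DISTINCT player)
FROM scores
GROUP BY game

Result:
  Baseball: 2 distinct
  Basketball: 3 distinct
  Football: 3 distinct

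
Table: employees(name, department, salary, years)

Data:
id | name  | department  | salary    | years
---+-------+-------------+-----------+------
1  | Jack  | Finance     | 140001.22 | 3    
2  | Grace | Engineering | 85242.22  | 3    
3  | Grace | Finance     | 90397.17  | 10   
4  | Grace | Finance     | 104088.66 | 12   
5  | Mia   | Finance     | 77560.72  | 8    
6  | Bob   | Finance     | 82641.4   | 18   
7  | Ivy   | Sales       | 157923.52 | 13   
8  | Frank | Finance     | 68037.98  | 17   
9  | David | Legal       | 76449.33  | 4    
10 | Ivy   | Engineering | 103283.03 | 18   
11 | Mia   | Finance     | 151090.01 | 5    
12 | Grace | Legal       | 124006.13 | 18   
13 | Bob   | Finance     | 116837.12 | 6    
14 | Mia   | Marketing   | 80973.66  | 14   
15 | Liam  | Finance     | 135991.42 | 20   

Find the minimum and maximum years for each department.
SELECT department, MIN(years), MAX(years)
FROM employees
GROUP BY department

Result:
  Engineering: min=3, max=18
  Finance: min=3, max=20
  Legal: min=4, max=18
  Marketing: min=14, max=14
  Sales: min=13, max=13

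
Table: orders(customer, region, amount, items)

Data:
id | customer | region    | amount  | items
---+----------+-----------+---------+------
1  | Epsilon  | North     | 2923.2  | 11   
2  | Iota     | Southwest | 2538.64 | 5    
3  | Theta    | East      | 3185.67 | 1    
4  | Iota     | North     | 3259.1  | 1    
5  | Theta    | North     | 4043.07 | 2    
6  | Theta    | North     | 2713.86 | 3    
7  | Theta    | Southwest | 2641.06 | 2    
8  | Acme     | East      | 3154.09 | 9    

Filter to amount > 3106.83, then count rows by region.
SELECT region, COUNT(*)
FROM orders
WHERE amount > 3106.83
GROUP BY region

Note: WHERE filters rows before grouping.

Result:
  East: 2
  North: 2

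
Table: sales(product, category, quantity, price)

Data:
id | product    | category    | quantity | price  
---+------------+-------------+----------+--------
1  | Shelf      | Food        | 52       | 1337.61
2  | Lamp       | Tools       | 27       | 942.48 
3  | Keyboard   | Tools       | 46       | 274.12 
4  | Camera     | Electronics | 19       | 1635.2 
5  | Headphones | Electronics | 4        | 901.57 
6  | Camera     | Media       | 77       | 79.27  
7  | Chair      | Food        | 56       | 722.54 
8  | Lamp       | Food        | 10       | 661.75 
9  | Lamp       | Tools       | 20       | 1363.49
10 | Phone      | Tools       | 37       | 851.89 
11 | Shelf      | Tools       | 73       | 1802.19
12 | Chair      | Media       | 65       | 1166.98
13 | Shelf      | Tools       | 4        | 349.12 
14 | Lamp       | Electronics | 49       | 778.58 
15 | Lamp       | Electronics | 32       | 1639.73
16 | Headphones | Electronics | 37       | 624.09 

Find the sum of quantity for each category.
SELECT category, SUM(quantity) as result
FROM sales
GROUP BY category

Result:
  Electronics: 141
  Food: 118
  Media: 142
  Tools: 207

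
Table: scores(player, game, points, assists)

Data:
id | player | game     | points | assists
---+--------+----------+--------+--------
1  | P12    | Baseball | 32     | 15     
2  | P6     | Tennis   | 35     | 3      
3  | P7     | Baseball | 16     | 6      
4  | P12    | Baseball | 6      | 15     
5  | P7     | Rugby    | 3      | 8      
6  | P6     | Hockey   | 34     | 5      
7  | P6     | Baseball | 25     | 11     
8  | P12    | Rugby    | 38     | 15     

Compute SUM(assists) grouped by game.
SELECT game, SUM(assists) as result
FROM scores
GROUP BY game

Result:
  Baseball: 47
  Hockey: 5
  Rugby: 23
  Tennis: 3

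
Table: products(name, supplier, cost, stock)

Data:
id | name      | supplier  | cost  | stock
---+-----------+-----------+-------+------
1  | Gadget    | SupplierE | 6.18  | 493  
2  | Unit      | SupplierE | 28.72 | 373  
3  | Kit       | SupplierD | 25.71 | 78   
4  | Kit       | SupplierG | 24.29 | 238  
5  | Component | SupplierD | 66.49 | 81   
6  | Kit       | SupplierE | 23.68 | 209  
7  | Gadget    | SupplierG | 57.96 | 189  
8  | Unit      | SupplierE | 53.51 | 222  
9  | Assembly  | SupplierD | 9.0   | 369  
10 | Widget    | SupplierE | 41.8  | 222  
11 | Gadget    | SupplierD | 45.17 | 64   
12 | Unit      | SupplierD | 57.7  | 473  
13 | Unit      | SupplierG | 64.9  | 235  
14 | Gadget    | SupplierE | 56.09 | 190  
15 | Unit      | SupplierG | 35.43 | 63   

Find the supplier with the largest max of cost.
SELECT supplier, MAX(cost) as val
FROM products
GROUP BY supplier
ORDER BY val DESC
LIMIT 1

Result: SupplierD with max(cost) = 66.49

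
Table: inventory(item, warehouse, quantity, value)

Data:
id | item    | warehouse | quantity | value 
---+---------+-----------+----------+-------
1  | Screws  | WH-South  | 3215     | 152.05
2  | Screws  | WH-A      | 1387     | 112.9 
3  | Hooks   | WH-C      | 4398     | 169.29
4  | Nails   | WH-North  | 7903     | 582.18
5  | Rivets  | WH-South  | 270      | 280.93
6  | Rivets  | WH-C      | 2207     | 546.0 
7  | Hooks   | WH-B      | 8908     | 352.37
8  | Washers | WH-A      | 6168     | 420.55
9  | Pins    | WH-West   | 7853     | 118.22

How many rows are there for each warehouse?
SELECT warehouse, COUNT(*) as count
FROM inventory
GROUP BY warehouse

Result:
  WH-A: 2
  WH-B: 1
  WH-C: 2
  WH-North: 1
  WH-South: 2
  WH-West: 1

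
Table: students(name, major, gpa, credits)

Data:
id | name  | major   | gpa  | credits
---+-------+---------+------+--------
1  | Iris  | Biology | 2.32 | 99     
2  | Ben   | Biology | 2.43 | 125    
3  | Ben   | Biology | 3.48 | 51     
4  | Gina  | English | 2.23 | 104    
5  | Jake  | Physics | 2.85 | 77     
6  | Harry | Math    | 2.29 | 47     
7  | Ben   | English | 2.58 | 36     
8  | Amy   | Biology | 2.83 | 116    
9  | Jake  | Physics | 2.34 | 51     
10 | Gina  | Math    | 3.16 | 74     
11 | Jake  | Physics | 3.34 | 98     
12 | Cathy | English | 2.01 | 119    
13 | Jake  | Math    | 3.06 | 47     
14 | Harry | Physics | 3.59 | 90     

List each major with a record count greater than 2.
SELECT major, COUNT(*) as cnt
FROM students
GROUP BY major
HAVING COUNT(*) > 2

Result:
  Biology: 4
  English: 3
  Math: 3
  Physics: 4

Note: HAVING filters groups after aggregation, WHERE filters rows before.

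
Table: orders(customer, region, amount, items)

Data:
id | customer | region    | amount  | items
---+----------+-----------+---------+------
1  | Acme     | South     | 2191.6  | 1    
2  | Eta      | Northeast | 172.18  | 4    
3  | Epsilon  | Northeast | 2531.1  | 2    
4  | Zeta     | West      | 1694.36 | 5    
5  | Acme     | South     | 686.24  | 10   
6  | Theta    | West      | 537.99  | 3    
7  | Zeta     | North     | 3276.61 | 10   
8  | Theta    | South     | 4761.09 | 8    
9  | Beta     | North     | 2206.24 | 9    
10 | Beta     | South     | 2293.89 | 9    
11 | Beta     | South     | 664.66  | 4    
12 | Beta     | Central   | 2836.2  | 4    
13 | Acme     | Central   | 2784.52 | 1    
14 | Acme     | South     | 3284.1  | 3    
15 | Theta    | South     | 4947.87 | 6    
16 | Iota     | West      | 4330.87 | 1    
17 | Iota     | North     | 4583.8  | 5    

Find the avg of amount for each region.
SELECT region, AVG(amount) as result
FROM orders
GROUP BY region

Result:
  Central: 2810.36
  North: 3355.55
  Northeast: 1351.64
  South: 2689.92
  West: 2187.74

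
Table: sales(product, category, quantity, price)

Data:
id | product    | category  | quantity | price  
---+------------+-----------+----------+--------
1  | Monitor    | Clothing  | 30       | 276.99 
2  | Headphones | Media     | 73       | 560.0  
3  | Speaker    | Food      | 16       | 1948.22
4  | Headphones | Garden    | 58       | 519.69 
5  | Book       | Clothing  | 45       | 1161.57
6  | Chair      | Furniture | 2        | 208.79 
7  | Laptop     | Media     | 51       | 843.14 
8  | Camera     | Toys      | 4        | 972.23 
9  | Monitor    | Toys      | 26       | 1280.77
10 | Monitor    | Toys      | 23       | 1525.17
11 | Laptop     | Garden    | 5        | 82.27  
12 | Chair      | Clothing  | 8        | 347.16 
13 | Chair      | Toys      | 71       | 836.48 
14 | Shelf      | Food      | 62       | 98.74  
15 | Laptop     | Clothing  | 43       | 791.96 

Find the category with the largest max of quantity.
SELECT category, MAX(quantity) as val
FROM sales
GROUP BY category
ORDER BY val DESC
LIMIT 1

Result: Media with max(quantity) = 73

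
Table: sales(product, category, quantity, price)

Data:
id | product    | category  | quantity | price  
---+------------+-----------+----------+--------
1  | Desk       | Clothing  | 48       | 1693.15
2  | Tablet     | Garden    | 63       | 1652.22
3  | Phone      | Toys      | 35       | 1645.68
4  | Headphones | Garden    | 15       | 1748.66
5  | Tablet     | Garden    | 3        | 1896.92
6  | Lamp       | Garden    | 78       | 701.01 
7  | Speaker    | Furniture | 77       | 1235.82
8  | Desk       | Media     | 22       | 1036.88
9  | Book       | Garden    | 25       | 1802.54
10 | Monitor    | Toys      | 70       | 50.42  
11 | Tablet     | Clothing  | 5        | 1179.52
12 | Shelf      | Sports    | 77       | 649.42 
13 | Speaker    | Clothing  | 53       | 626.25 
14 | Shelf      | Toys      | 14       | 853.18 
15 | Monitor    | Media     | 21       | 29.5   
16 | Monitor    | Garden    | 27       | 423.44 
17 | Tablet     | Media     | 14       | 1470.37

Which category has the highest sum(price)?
SELECT category, SUM(price) as val
FROM sales
GROUP BY category
ORDER BY val DESC
LIMIT 1

Result: Garden with sum(price) = 8224.79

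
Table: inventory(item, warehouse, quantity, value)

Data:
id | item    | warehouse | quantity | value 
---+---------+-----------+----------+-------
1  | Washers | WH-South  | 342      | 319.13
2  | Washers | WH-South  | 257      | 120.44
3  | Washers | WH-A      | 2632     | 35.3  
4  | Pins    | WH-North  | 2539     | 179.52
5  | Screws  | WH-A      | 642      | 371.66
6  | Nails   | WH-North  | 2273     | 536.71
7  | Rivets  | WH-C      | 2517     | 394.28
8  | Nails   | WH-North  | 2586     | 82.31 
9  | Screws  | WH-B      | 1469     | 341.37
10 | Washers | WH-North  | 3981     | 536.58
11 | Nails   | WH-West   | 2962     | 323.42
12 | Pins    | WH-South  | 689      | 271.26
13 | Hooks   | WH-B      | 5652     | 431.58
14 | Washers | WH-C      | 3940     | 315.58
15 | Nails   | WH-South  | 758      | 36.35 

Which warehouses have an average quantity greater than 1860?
SELECT warehouse, AVG(quantity)
FROM inventory
GROUP BY warehouse
HAVING AVG(quantity) > 1860

Result:
  WH-B: avg=3560.50
  WH-C: avg=3228.50
  WH-North: avg=2844.75
  WH-West: avg=2962.00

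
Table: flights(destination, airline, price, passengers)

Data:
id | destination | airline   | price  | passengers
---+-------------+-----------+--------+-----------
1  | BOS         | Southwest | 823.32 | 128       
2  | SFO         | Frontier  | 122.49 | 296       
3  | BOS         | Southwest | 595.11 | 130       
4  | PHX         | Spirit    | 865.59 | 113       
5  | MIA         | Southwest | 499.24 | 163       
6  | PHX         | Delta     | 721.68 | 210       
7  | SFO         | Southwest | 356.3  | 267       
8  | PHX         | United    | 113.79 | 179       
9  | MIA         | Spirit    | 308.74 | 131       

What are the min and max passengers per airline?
SELECT airline, MIN(passengers), MAX(passengers)
FROM flights
GROUP BY airline

Result:
  Delta: min=210, max=210
  Frontier: min=296, max=296
  Southwest: min=128, max=267
  Spirit: min=113, max=131
  United: min=179, max=179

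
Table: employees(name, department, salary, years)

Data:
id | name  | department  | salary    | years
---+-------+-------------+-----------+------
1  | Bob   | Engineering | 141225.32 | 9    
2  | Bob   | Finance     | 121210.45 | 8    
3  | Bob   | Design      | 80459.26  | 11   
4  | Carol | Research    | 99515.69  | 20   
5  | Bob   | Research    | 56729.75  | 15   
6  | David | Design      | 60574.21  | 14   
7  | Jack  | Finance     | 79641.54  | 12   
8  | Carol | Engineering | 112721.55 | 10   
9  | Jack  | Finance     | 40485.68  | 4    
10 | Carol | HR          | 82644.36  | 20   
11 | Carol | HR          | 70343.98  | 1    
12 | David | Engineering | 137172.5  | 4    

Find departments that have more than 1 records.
SELECT department, COUNT(*) as cnt
FROM employees
GROUP BY department
HAVING COUNT(*) > 1

Result:
  Design: 2
  Engineering: 3
  Finance: 3
  HR: 2
  Research: 2

Note: HAVING filters groups after aggregation, WHERE filters rows before.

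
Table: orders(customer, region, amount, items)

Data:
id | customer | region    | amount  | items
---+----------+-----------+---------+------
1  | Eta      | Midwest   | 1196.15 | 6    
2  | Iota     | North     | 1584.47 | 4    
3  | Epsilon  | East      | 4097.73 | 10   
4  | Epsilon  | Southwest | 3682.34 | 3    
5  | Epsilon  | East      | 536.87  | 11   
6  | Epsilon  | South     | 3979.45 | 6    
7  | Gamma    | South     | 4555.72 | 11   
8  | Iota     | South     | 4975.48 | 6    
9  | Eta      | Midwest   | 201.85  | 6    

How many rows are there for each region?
SELECT region, COUNT(*) as count
FROM orders
GROUP BY region

Result:
  East: 2
  Midwest: 2
  North: 1
  South: 3
  Southwest: 1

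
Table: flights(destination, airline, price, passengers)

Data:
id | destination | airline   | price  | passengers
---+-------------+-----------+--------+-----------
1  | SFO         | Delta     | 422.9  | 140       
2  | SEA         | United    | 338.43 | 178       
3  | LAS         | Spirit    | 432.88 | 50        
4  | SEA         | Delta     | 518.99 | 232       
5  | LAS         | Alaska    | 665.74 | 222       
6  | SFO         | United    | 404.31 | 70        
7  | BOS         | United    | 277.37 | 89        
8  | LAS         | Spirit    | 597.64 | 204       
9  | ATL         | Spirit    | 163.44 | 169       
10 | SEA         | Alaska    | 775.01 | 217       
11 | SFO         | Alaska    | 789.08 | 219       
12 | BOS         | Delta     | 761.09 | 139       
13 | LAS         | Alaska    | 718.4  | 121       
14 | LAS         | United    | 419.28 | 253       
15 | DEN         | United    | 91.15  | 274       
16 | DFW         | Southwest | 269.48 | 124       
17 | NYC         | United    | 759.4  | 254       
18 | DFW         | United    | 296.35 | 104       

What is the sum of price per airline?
SELECT airline, SUM(price) as result
FROM flights
GROUP BY airline

Result:
  Alaska: 2948.23
  Delta: 1702.98
  Southwest: 269.48
  Spirit: 1193.96
  United: 2586.29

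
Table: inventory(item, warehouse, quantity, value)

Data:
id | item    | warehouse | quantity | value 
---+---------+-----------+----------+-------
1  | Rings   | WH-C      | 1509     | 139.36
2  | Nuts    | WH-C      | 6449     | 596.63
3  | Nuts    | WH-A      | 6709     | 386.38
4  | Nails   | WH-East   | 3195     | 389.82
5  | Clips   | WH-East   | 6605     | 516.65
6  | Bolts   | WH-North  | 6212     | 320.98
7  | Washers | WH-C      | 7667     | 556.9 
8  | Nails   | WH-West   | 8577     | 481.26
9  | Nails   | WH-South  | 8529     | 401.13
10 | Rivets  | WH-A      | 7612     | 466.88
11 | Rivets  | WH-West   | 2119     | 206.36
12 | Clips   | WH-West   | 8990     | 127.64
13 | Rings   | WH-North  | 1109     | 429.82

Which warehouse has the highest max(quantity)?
SELECT warehouse, MAX(quantity) as val
FROM inventory
GROUP BY warehouse
ORDER BY val DESC
LIMIT 1

Result: WH-West with max(quantity) = 8990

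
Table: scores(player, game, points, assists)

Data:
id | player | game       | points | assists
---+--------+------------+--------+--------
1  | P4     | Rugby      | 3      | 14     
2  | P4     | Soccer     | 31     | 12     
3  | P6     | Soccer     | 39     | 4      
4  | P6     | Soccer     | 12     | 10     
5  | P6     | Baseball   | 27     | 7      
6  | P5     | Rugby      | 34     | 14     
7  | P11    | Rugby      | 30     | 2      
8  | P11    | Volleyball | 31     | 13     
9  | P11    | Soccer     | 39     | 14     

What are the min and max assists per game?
SELECT game, MIN(assists), MAX(assists)
FROM scores
GROUP BY game

Result:
  Baseball: min=7, max=7
  Rugby: min=2, max=14
  Soccer: min=4, max=14
  Volleyball: min=13, max=13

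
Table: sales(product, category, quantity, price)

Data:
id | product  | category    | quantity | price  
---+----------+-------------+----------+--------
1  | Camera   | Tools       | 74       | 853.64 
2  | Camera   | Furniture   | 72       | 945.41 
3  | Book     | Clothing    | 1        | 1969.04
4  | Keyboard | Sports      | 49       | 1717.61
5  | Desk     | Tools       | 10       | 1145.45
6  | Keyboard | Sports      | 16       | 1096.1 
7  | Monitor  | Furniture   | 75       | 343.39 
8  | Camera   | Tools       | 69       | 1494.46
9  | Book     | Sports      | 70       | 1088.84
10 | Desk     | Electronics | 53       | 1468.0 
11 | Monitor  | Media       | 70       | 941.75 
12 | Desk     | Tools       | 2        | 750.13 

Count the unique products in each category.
SELECT category, COUNT(DISTINCT product)
FROM sales
GROUP BY category

Result:
  Clothing: 1 distinct
  Electronics: 1 distinct
  Furniture: 2 distinct
  Media: 1 distinct
  Sports: 2 distinct
  Tools: 2 distinct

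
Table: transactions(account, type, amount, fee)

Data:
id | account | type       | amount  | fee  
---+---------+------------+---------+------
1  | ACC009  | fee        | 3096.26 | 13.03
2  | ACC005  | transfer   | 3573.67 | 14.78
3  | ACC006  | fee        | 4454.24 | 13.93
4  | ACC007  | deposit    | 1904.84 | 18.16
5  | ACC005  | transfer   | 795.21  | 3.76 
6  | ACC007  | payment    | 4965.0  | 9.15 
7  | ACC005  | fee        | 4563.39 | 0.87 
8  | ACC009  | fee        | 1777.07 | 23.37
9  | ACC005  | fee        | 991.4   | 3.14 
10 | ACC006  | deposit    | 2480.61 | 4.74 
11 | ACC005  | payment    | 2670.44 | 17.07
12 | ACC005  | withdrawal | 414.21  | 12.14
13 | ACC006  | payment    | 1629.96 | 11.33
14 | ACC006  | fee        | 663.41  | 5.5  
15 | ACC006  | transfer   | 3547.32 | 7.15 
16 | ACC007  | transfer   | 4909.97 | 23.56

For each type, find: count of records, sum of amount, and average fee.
SELECT type,
       COUNT(*) as cnt,
       SUM(amount) as total_amount,
       AVG(fee) as avg_fee
FROM transactions
GROUP BY type

Result:
  deposit: 2 records, 4385.45 total amount, 11.45 avg fee
  fee: 6 records, 15545.77 total amount, 9.97 avg fee
  payment: 3 records, 9265.40 total amount, 12.52 avg fee
  transfer: 4 records, 12826.17 total amount, 12.31 avg fee
  withdrawal: 1 records, 414.21 total amount, 12.14 avg fee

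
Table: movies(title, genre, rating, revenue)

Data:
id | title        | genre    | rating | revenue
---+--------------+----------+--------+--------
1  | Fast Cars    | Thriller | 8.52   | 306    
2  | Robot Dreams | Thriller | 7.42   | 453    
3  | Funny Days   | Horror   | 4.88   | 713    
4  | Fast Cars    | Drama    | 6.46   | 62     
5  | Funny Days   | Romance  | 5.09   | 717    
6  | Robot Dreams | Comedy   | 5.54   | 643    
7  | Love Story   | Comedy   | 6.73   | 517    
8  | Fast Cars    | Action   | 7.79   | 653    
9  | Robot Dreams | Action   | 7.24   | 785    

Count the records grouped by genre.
SELECT genre, COUNT(*) as count
FROM movies
GROUP BY genre

Result:
  Action: 2
  Comedy: 2
  Drama: 1
  Horror: 1
  Romance: 1
  Thriller: 2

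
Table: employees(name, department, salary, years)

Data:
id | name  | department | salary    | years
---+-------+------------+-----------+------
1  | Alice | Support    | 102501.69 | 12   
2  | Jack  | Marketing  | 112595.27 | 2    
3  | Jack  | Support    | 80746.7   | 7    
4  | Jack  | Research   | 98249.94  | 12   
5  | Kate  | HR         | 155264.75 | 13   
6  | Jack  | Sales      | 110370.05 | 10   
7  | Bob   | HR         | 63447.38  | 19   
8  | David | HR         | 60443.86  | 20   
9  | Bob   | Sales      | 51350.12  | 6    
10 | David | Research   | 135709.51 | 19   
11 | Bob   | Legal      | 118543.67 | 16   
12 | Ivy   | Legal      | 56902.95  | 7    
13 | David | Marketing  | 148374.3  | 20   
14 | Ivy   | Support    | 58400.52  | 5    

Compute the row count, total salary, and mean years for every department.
SELECT department,
       COUNT(*) as cnt,
       SUM(salary) as total_salary,
       AVG(years) as avg_years
FROM employees
GROUP BY department

Result:
  HR: 3 records, 279155.99 total salary, 17.33 avg years
  Legal: 2 records, 175446.62 total salary, 11.50 avg years
  Marketing: 2 records, 260969.57 total salary, 11.00 avg years
  Research: 2 records, 233959.45 total salary, 15.50 avg years
  Sales: 2 records, 161720.17 total salary, 8.00 avg years
  Support: 3 records, 241648.91 total salary, 8.00 avg years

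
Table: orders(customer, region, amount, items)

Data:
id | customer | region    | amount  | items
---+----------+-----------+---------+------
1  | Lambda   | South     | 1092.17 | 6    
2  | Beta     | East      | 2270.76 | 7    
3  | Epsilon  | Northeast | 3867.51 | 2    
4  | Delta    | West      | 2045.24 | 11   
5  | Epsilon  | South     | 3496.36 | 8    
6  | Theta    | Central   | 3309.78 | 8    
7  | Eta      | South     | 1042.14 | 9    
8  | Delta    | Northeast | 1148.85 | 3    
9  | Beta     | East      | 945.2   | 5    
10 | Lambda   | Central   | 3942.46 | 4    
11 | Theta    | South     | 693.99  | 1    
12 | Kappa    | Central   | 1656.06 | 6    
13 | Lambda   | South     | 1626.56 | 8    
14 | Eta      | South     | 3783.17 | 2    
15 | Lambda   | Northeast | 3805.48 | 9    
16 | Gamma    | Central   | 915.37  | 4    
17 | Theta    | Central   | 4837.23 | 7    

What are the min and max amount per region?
SELECT region, MIN(amount), MAX(amount)
FROM orders
GROUP BY region

Result:
  Central: min=915.37, max=4837.23
  East: min=945.20, max=2270.76
  Northeast: min=1148.85, max=3867.51
  South: min=693.99, max=3783.17
  West: min=2045.24, max=2045.24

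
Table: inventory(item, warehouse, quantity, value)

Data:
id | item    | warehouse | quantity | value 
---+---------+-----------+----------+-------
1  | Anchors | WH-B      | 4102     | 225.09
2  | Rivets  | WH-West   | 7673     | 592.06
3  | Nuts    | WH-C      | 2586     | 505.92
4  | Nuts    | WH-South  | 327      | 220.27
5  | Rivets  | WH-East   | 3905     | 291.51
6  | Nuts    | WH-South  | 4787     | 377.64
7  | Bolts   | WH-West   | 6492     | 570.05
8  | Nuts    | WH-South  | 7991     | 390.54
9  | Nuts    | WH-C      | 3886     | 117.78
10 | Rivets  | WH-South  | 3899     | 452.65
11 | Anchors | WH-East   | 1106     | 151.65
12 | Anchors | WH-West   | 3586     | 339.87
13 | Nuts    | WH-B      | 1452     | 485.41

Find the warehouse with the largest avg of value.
SELECT warehouse, AVG(value) as val
FROM inventory
GROUP BY warehouse
ORDER BY val DESC
LIMIT 1

Result: WH-West with avg(value) = 500.66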